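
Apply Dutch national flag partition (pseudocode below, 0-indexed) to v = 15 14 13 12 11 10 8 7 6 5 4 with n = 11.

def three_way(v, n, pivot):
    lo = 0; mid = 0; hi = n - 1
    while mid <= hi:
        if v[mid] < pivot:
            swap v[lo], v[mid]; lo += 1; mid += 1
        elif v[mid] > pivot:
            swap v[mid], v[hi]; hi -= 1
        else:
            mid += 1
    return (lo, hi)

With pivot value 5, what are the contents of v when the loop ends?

4 5 12 11 10 8 7 6 13 14 15

pivot = 5; lo=0, mid=0, hi=10
v[mid]=15>5: swap v[0],v[10]; hi=9 → 4 14 13 12 11 10 8 7 6 5 15
v[mid]=4<5: swap v[0],v[0]; lo=1,mid=1 → 4 14 13 12 11 10 8 7 6 5 15
v[mid]=14>5: swap v[1],v[9]; hi=8 → 4 5 13 12 11 10 8 7 6 14 15
v[mid]=5=5: mid=2
v[mid]=13>5: swap v[2],v[8]; hi=7 → 4 5 6 12 11 10 8 7 13 14 15
v[mid]=6>5: swap v[2],v[7]; hi=6 → 4 5 7 12 11 10 8 6 13 14 15
v[mid]=7>5: swap v[2],v[6]; hi=5 → 4 5 8 12 11 10 7 6 13 14 15
v[mid]=8>5: swap v[2],v[5]; hi=4 → 4 5 10 12 11 8 7 6 13 14 15
v[mid]=10>5: swap v[2],v[4]; hi=3 → 4 5 11 12 10 8 7 6 13 14 15
v[mid]=11>5: swap v[2],v[3]; hi=2 → 4 5 12 11 10 8 7 6 13 14 15
v[mid]=12>5: swap v[2],v[2]; hi=1 → 4 5 12 11 10 8 7 6 13 14 15
end: lo=1, hi=1; v = 4 5 12 11 10 8 7 6 13 14 15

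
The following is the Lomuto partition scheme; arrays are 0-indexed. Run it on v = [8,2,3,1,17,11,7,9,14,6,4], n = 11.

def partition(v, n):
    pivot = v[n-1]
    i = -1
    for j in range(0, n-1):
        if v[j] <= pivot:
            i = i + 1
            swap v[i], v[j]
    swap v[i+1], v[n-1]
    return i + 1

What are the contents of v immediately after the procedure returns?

pivot = v[10] = 4; i = -1
j=0: v[0]=8 > 4 → no swap
j=1: v[1]=2 ≤ 4 → i=0, swap v[0],v[1] → [2,8,3,1,17,11,7,9,14,6,4]
j=2: v[2]=3 ≤ 4 → i=1, swap v[1],v[2] → [2,3,8,1,17,11,7,9,14,6,4]
j=3: v[3]=1 ≤ 4 → i=2, swap v[2],v[3] → [2,3,1,8,17,11,7,9,14,6,4]
j=4: v[4]=17 > 4 → no swap
j=5: v[5]=11 > 4 → no swap
j=6: v[6]=7 > 4 → no swap
j=7: v[7]=9 > 4 → no swap
j=8: v[8]=14 > 4 → no swap
j=9: v[9]=6 > 4 → no swap
final swap v[3],v[10] → [2,3,1,4,17,11,7,9,14,6,8]; return 3

[2,3,1,4,17,11,7,9,14,6,8]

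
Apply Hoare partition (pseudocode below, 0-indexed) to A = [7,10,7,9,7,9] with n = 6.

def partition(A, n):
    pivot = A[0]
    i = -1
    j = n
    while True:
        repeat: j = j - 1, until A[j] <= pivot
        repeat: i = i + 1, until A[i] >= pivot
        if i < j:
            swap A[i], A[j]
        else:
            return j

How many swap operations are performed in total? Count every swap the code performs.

2

pivot=7
j stops at 4 (7), i stops at 0 (7); swap ⇒ [7,10,7,9,7,9]
j stops at 2 (7), i stops at 1 (10); swap ⇒ [7,7,10,9,7,9]
j stops at 1, i stops at 2; i≥j ⇒ return 1. A=[7,7,10,9,7,9]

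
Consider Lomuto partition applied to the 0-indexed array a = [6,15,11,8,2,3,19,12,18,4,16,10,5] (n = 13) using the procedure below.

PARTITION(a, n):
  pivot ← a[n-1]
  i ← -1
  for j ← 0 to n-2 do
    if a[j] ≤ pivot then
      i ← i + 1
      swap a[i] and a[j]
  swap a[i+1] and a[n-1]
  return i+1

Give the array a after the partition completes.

pivot = a[12] = 5; i = -1
j=0: a[0]=6 > 5 → no swap
j=1: a[1]=15 > 5 → no swap
j=2: a[2]=11 > 5 → no swap
j=3: a[3]=8 > 5 → no swap
j=4: a[4]=2 ≤ 5 → i=0, swap a[0],a[4] → [2,15,11,8,6,3,19,12,18,4,16,10,5]
j=5: a[5]=3 ≤ 5 → i=1, swap a[1],a[5] → [2,3,11,8,6,15,19,12,18,4,16,10,5]
j=6: a[6]=19 > 5 → no swap
j=7: a[7]=12 > 5 → no swap
j=8: a[8]=18 > 5 → no swap
j=9: a[9]=4 ≤ 5 → i=2, swap a[2],a[9] → [2,3,4,8,6,15,19,12,18,11,16,10,5]
j=10: a[10]=16 > 5 → no swap
j=11: a[11]=10 > 5 → no swap
final swap a[3],a[12] → [2,3,4,5,6,15,19,12,18,11,16,10,8]; return 3

[2,3,4,5,6,15,19,12,18,11,16,10,8]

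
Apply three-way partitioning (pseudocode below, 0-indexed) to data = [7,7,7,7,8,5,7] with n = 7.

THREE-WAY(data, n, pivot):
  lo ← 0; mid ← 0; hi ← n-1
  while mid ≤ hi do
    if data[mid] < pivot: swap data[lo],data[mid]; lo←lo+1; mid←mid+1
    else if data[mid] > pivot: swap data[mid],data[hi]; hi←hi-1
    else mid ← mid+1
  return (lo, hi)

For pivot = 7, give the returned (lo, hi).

lo=0 mid=0 hi=6
7=7: mid=1
7=7: mid=2
7=7: mid=3
7=7: mid=4
8>7: swap(4,6), hi=5 ⇒ [7,7,7,7,7,5,8]
7=7: mid=5
5<7: swap(0,5), lo=1 mid=6 ⇒ [5,7,7,7,7,7,8]
done. lo=1 hi=5; data=[5,7,7,7,7,7,8]

(1, 5)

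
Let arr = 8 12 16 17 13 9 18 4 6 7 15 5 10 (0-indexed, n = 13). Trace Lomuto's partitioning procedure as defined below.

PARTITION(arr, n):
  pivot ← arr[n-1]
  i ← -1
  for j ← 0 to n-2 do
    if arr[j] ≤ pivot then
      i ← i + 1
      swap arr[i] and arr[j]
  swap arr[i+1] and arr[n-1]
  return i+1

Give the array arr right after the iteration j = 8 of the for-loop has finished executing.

8 9 4 6 13 12 18 16 17 7 15 5 10

pivot = arr[12] = 10; i = -1
j=0: arr[0]=8 ≤ 10 → i=0, swap arr[0],arr[0] (no change) → 8 12 16 17 13 9 18 4 6 7 15 5 10
j=1: arr[1]=12 > 10 → no swap
j=2: arr[2]=16 > 10 → no swap
j=3: arr[3]=17 > 10 → no swap
j=4: arr[4]=13 > 10 → no swap
j=5: arr[5]=9 ≤ 10 → i=1, swap arr[1],arr[5] → 8 9 16 17 13 12 18 4 6 7 15 5 10
j=6: arr[6]=18 > 10 → no swap
j=7: arr[7]=4 ≤ 10 → i=2, swap arr[2],arr[7] → 8 9 4 17 13 12 18 16 6 7 15 5 10
j=8: arr[8]=6 ≤ 10 → i=3, swap arr[3],arr[8] → 8 9 4 6 13 12 18 16 17 7 15 5 10
(after j=8) arr = 8 9 4 6 13 12 18 16 17 7 15 5 10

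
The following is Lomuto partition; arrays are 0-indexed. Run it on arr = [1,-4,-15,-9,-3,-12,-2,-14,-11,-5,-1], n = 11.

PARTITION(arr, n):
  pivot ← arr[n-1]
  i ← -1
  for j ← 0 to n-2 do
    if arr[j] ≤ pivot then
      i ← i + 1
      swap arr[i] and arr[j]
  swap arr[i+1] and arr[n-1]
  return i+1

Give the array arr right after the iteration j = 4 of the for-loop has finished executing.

[-4,-15,-9,-3,1,-12,-2,-14,-11,-5,-1]

pivot=-1, i=-1
j=0: 1>-1, skip
j=1: -4≤-1, i=0, swap(0,1) ⇒ [-4,1,-15,-9,-3,-12,-2,-14,-11,-5,-1]
j=2: -15≤-1, i=1, swap(1,2) ⇒ [-4,-15,1,-9,-3,-12,-2,-14,-11,-5,-1]
j=3: -9≤-1, i=2, swap(2,3) ⇒ [-4,-15,-9,1,-3,-12,-2,-14,-11,-5,-1]
j=4: -3≤-1, i=3, swap(3,4) ⇒ [-4,-15,-9,-3,1,-12,-2,-14,-11,-5,-1]
(after j=4) arr = [-4,-15,-9,-3,1,-12,-2,-14,-11,-5,-1]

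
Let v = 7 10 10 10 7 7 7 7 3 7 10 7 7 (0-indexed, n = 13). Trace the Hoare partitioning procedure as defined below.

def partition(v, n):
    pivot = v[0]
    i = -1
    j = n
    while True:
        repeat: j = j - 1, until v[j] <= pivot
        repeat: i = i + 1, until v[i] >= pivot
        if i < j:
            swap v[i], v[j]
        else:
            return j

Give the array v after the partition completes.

7 7 7 3 7 7 7 7 10 10 10 10 7

pivot=7
j stops at 12 (7), i stops at 0 (7); swap ⇒ 7 10 10 10 7 7 7 7 3 7 10 7 7
j stops at 11 (7), i stops at 1 (10); swap ⇒ 7 7 10 10 7 7 7 7 3 7 10 10 7
j stops at 9 (7), i stops at 2 (10); swap ⇒ 7 7 7 10 7 7 7 7 3 10 10 10 7
j stops at 8 (3), i stops at 3 (10); swap ⇒ 7 7 7 3 7 7 7 7 10 10 10 10 7
j stops at 7 (7), i stops at 4 (7); swap ⇒ 7 7 7 3 7 7 7 7 10 10 10 10 7
j stops at 6 (7), i stops at 5 (7); swap ⇒ 7 7 7 3 7 7 7 7 10 10 10 10 7
j stops at 5, i stops at 6; i≥j ⇒ return 5. v=7 7 7 3 7 7 7 7 10 10 10 10 7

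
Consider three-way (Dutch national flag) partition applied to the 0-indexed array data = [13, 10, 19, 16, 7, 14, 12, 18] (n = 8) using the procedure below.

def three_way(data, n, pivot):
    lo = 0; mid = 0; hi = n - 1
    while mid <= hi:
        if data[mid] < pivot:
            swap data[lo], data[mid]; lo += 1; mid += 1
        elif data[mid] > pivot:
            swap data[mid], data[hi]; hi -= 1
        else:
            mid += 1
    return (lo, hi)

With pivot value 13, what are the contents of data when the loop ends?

pivot = 13; lo=0, mid=0, hi=7
data[mid]=13=13: mid=1
data[mid]=10<13: swap data[0],data[1]; lo=1,mid=2 → [10, 13, 19, 16, 7, 14, 12, 18]
data[mid]=19>13: swap data[2],data[7]; hi=6 → [10, 13, 18, 16, 7, 14, 12, 19]
data[mid]=18>13: swap data[2],data[6]; hi=5 → [10, 13, 12, 16, 7, 14, 18, 19]
data[mid]=12<13: swap data[1],data[2]; lo=2,mid=3 → [10, 12, 13, 16, 7, 14, 18, 19]
data[mid]=16>13: swap data[3],data[5]; hi=4 → [10, 12, 13, 14, 7, 16, 18, 19]
data[mid]=14>13: swap data[3],data[4]; hi=3 → [10, 12, 13, 7, 14, 16, 18, 19]
data[mid]=7<13: swap data[2],data[3]; lo=3,mid=4 → [10, 12, 7, 13, 14, 16, 18, 19]
end: lo=3, hi=3; data = [10, 12, 7, 13, 14, 16, 18, 19]

[10, 12, 7, 13, 14, 16, 18, 19]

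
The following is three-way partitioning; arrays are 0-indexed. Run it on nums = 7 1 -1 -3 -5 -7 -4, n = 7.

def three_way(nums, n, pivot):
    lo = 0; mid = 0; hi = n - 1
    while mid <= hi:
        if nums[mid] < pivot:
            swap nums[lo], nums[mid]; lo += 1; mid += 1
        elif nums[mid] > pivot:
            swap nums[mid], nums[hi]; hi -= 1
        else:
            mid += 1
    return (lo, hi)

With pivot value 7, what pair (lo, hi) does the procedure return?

pivot = 7; lo=0, mid=0, hi=6
nums[mid]=7=7: mid=1
nums[mid]=1<7: swap nums[0],nums[1]; lo=1,mid=2 → 1 7 -1 -3 -5 -7 -4
nums[mid]=-1<7: swap nums[1],nums[2]; lo=2,mid=3 → 1 -1 7 -3 -5 -7 -4
nums[mid]=-3<7: swap nums[2],nums[3]; lo=3,mid=4 → 1 -1 -3 7 -5 -7 -4
nums[mid]=-5<7: swap nums[3],nums[4]; lo=4,mid=5 → 1 -1 -3 -5 7 -7 -4
nums[mid]=-7<7: swap nums[4],nums[5]; lo=5,mid=6 → 1 -1 -3 -5 -7 7 -4
nums[mid]=-4<7: swap nums[5],nums[6]; lo=6,mid=7 → 1 -1 -3 -5 -7 -4 7
end: lo=6, hi=6; nums = 1 -1 -3 -5 -7 -4 7

(6, 6)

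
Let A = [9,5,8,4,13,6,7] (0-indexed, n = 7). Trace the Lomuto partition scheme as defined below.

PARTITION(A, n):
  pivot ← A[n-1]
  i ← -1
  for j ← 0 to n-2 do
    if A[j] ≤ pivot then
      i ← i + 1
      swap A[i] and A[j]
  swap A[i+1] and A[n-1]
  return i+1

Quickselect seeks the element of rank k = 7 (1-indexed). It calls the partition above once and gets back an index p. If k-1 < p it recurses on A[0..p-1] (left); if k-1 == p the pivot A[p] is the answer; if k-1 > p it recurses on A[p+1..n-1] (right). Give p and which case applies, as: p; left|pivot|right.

pivot = A[6] = 7; i = -1
j=0: A[0]=9 > 7 → no swap
j=1: A[1]=5 ≤ 7 → i=0, swap A[0],A[1] → [5,9,8,4,13,6,7]
j=2: A[2]=8 > 7 → no swap
j=3: A[3]=4 ≤ 7 → i=1, swap A[1],A[3] → [5,4,8,9,13,6,7]
j=4: A[4]=13 > 7 → no swap
j=5: A[5]=6 ≤ 7 → i=2, swap A[2],A[5] → [5,4,6,9,13,8,7]
final swap A[3],A[6] → [5,4,6,7,13,8,9]; return 3
p = 3; k-1 = 6 > 3 ⇒ right

3; right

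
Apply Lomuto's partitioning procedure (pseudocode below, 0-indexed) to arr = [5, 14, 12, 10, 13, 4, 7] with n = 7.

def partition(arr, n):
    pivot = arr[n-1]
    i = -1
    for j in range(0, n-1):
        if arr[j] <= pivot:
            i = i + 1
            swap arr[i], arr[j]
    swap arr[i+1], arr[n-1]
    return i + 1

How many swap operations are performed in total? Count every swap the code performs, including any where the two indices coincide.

pivot = arr[6] = 7; i = -1
j=0: arr[0]=5 ≤ 7 → i=0, swap arr[0],arr[0] (no change) → [5, 14, 12, 10, 13, 4, 7]
j=1: arr[1]=14 > 7 → no swap
j=2: arr[2]=12 > 7 → no swap
j=3: arr[3]=10 > 7 → no swap
j=4: arr[4]=13 > 7 → no swap
j=5: arr[5]=4 ≤ 7 → i=1, swap arr[1],arr[5] → [5, 4, 12, 10, 13, 14, 7]
final swap arr[2],arr[6] → [5, 4, 7, 10, 13, 14, 12]; return 2

3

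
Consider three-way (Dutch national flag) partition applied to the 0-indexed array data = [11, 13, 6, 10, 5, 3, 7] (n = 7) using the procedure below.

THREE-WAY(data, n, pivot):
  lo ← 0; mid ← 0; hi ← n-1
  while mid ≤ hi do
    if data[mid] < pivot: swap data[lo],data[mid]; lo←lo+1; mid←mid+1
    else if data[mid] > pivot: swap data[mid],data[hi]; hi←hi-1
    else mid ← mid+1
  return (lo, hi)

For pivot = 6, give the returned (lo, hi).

lo=0 mid=0 hi=6
11>6: swap(0,6), hi=5 ⇒ [7, 13, 6, 10, 5, 3, 11]
7>6: swap(0,5), hi=4 ⇒ [3, 13, 6, 10, 5, 7, 11]
3<6: swap(0,0), lo=1 mid=1 ⇒ [3, 13, 6, 10, 5, 7, 11]
13>6: swap(1,4), hi=3 ⇒ [3, 5, 6, 10, 13, 7, 11]
5<6: swap(1,1), lo=2 mid=2 ⇒ [3, 5, 6, 10, 13, 7, 11]
6=6: mid=3
10>6: swap(3,3), hi=2 ⇒ [3, 5, 6, 10, 13, 7, 11]
done. lo=2 hi=2; data=[3, 5, 6, 10, 13, 7, 11]

(2, 2)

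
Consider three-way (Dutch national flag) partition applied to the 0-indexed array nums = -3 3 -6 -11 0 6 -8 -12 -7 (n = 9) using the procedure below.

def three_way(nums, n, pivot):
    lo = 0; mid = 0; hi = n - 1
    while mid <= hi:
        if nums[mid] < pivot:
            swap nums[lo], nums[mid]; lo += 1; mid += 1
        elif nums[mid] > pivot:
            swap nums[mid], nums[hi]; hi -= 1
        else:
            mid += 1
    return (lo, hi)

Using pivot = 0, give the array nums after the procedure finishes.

lo=0 mid=0 hi=8
-3<0: swap(0,0), lo=1 mid=1 ⇒ -3 3 -6 -11 0 6 -8 -12 -7
3>0: swap(1,8), hi=7 ⇒ -3 -7 -6 -11 0 6 -8 -12 3
-7<0: swap(1,1), lo=2 mid=2 ⇒ -3 -7 -6 -11 0 6 -8 -12 3
-6<0: swap(2,2), lo=3 mid=3 ⇒ -3 -7 -6 -11 0 6 -8 -12 3
-11<0: swap(3,3), lo=4 mid=4 ⇒ -3 -7 -6 -11 0 6 -8 -12 3
0=0: mid=5
6>0: swap(5,7), hi=6 ⇒ -3 -7 -6 -11 0 -12 -8 6 3
-12<0: swap(4,5), lo=5 mid=6 ⇒ -3 -7 -6 -11 -12 0 -8 6 3
-8<0: swap(5,6), lo=6 mid=7 ⇒ -3 -7 -6 -11 -12 -8 0 6 3
done. lo=6 hi=6; nums=-3 -7 -6 -11 -12 -8 0 6 3

-3 -7 -6 -11 -12 -8 0 6 3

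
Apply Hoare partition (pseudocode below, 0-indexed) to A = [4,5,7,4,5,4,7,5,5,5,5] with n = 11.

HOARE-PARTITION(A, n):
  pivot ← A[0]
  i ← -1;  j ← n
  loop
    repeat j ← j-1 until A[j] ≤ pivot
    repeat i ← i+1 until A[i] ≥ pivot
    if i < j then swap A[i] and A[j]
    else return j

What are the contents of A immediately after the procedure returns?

pivot=4
j stops at 5 (4), i stops at 0 (4); swap ⇒ [4,5,7,4,5,4,7,5,5,5,5]
j stops at 3 (4), i stops at 1 (5); swap ⇒ [4,4,7,5,5,4,7,5,5,5,5]
j stops at 1, i stops at 2; i≥j ⇒ return 1. A=[4,4,7,5,5,4,7,5,5,5,5]

[4,4,7,5,5,4,7,5,5,5,5]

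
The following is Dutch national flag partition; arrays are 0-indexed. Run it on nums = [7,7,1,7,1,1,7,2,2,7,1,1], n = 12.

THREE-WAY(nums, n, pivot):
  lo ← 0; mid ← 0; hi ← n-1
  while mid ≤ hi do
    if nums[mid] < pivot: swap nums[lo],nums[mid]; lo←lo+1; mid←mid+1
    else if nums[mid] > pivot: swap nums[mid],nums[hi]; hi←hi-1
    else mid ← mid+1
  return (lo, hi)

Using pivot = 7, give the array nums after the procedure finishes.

[1,1,1,2,2,1,1,7,7,7,7,7]

pivot = 7; lo=0, mid=0, hi=11
nums[mid]=7=7: mid=1
nums[mid]=7=7: mid=2
nums[mid]=1<7: swap nums[0],nums[2]; lo=1,mid=3 → [1,7,7,7,1,1,7,2,2,7,1,1]
nums[mid]=7=7: mid=4
nums[mid]=1<7: swap nums[1],nums[4]; lo=2,mid=5 → [1,1,7,7,7,1,7,2,2,7,1,1]
nums[mid]=1<7: swap nums[2],nums[5]; lo=3,mid=6 → [1,1,1,7,7,7,7,2,2,7,1,1]
nums[mid]=7=7: mid=7
nums[mid]=2<7: swap nums[3],nums[7]; lo=4,mid=8 → [1,1,1,2,7,7,7,7,2,7,1,1]
nums[mid]=2<7: swap nums[4],nums[8]; lo=5,mid=9 → [1,1,1,2,2,7,7,7,7,7,1,1]
nums[mid]=7=7: mid=10
nums[mid]=1<7: swap nums[5],nums[10]; lo=6,mid=11 → [1,1,1,2,2,1,7,7,7,7,7,1]
nums[mid]=1<7: swap nums[6],nums[11]; lo=7,mid=12 → [1,1,1,2,2,1,1,7,7,7,7,7]
end: lo=7, hi=11; nums = [1,1,1,2,2,1,1,7,7,7,7,7]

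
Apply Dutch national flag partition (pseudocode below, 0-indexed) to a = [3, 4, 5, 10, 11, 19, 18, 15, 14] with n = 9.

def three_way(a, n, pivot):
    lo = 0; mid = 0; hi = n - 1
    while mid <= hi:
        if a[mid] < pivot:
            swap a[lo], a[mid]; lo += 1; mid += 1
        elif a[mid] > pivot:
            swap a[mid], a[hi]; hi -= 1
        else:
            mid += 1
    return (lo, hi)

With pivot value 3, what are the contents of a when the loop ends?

lo=0 mid=0 hi=8
3=3: mid=1
4>3: swap(1,8), hi=7 ⇒ [3, 14, 5, 10, 11, 19, 18, 15, 4]
14>3: swap(1,7), hi=6 ⇒ [3, 15, 5, 10, 11, 19, 18, 14, 4]
15>3: swap(1,6), hi=5 ⇒ [3, 18, 5, 10, 11, 19, 15, 14, 4]
18>3: swap(1,5), hi=4 ⇒ [3, 19, 5, 10, 11, 18, 15, 14, 4]
19>3: swap(1,4), hi=3 ⇒ [3, 11, 5, 10, 19, 18, 15, 14, 4]
11>3: swap(1,3), hi=2 ⇒ [3, 10, 5, 11, 19, 18, 15, 14, 4]
10>3: swap(1,2), hi=1 ⇒ [3, 5, 10, 11, 19, 18, 15, 14, 4]
5>3: swap(1,1), hi=0 ⇒ [3, 5, 10, 11, 19, 18, 15, 14, 4]
done. lo=0 hi=0; a=[3, 5, 10, 11, 19, 18, 15, 14, 4]

[3, 5, 10, 11, 19, 18, 15, 14, 4]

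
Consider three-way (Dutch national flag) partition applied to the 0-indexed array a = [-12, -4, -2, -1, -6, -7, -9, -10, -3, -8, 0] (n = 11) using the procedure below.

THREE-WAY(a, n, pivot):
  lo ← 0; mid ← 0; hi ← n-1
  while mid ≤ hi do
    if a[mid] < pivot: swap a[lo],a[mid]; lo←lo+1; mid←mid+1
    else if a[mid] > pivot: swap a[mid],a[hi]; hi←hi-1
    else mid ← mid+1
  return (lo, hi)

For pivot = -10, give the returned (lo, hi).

(1, 1)

lo=0 mid=0 hi=10
-12<-10: swap(0,0), lo=1 mid=1 ⇒ [-12, -4, -2, -1, -6, -7, -9, -10, -3, -8, 0]
-4>-10: swap(1,10), hi=9 ⇒ [-12, 0, -2, -1, -6, -7, -9, -10, -3, -8, -4]
0>-10: swap(1,9), hi=8 ⇒ [-12, -8, -2, -1, -6, -7, -9, -10, -3, 0, -4]
-8>-10: swap(1,8), hi=7 ⇒ [-12, -3, -2, -1, -6, -7, -9, -10, -8, 0, -4]
-3>-10: swap(1,7), hi=6 ⇒ [-12, -10, -2, -1, -6, -7, -9, -3, -8, 0, -4]
-10=-10: mid=2
-2>-10: swap(2,6), hi=5 ⇒ [-12, -10, -9, -1, -6, -7, -2, -3, -8, 0, -4]
-9>-10: swap(2,5), hi=4 ⇒ [-12, -10, -7, -1, -6, -9, -2, -3, -8, 0, -4]
-7>-10: swap(2,4), hi=3 ⇒ [-12, -10, -6, -1, -7, -9, -2, -3, -8, 0, -4]
-6>-10: swap(2,3), hi=2 ⇒ [-12, -10, -1, -6, -7, -9, -2, -3, -8, 0, -4]
-1>-10: swap(2,2), hi=1 ⇒ [-12, -10, -1, -6, -7, -9, -2, -3, -8, 0, -4]
done. lo=1 hi=1; a=[-12, -10, -1, -6, -7, -9, -2, -3, -8, 0, -4]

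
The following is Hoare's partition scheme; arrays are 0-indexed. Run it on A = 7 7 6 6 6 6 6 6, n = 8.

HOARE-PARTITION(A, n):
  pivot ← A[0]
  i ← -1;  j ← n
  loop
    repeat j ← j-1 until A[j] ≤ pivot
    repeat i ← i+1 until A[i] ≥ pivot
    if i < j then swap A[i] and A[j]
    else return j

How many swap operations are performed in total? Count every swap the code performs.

2

pivot = A[0] = 7; i = -1, j = 8
j→7 (A[7]=6≤7), i→0 (A[0]=7≥7); i<j, swap → 6 7 6 6 6 6 6 7
j→6 (A[6]=6≤7), i→1 (A[1]=7≥7); i<j, swap → 6 6 6 6 6 6 7 7
j→5, i→6; i≥j, return j=5. A = 6 6 6 6 6 6 7 7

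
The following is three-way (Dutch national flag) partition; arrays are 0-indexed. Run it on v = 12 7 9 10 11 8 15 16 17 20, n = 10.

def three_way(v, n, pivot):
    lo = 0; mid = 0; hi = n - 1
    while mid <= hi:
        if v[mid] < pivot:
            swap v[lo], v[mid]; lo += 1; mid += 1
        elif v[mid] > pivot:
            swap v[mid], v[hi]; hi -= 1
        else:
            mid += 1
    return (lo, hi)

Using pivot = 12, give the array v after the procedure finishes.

pivot = 12; lo=0, mid=0, hi=9
v[mid]=12=12: mid=1
v[mid]=7<12: swap v[0],v[1]; lo=1,mid=2 → 7 12 9 10 11 8 15 16 17 20
v[mid]=9<12: swap v[1],v[2]; lo=2,mid=3 → 7 9 12 10 11 8 15 16 17 20
v[mid]=10<12: swap v[2],v[3]; lo=3,mid=4 → 7 9 10 12 11 8 15 16 17 20
v[mid]=11<12: swap v[3],v[4]; lo=4,mid=5 → 7 9 10 11 12 8 15 16 17 20
v[mid]=8<12: swap v[4],v[5]; lo=5,mid=6 → 7 9 10 11 8 12 15 16 17 20
v[mid]=15>12: swap v[6],v[9]; hi=8 → 7 9 10 11 8 12 20 16 17 15
v[mid]=20>12: swap v[6],v[8]; hi=7 → 7 9 10 11 8 12 17 16 20 15
v[mid]=17>12: swap v[6],v[7]; hi=6 → 7 9 10 11 8 12 16 17 20 15
v[mid]=16>12: swap v[6],v[6]; hi=5 → 7 9 10 11 8 12 16 17 20 15
end: lo=5, hi=5; v = 7 9 10 11 8 12 16 17 20 15

7 9 10 11 8 12 16 17 20 15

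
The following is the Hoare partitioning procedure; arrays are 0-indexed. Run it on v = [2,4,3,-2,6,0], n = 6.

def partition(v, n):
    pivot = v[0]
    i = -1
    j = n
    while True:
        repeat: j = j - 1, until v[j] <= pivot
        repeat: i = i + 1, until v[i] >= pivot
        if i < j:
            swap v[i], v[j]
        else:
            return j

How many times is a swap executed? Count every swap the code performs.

pivot=2
j stops at 5 (0), i stops at 0 (2); swap ⇒ [0,4,3,-2,6,2]
j stops at 3 (-2), i stops at 1 (4); swap ⇒ [0,-2,3,4,6,2]
j stops at 1, i stops at 2; i≥j ⇒ return 1. v=[0,-2,3,4,6,2]

2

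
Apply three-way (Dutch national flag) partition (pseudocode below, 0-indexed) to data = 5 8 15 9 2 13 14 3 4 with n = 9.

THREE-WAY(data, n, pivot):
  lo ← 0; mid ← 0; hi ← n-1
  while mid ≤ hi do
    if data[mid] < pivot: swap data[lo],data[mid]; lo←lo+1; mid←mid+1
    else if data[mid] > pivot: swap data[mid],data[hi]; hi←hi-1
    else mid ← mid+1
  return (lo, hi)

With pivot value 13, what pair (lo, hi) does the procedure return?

pivot = 13; lo=0, mid=0, hi=8
data[mid]=5<13: swap data[0],data[0]; lo=1,mid=1 → 5 8 15 9 2 13 14 3 4
data[mid]=8<13: swap data[1],data[1]; lo=2,mid=2 → 5 8 15 9 2 13 14 3 4
data[mid]=15>13: swap data[2],data[8]; hi=7 → 5 8 4 9 2 13 14 3 15
data[mid]=4<13: swap data[2],data[2]; lo=3,mid=3 → 5 8 4 9 2 13 14 3 15
data[mid]=9<13: swap data[3],data[3]; lo=4,mid=4 → 5 8 4 9 2 13 14 3 15
data[mid]=2<13: swap data[4],data[4]; lo=5,mid=5 → 5 8 4 9 2 13 14 3 15
data[mid]=13=13: mid=6
data[mid]=14>13: swap data[6],data[7]; hi=6 → 5 8 4 9 2 13 3 14 15
data[mid]=3<13: swap data[5],data[6]; lo=6,mid=7 → 5 8 4 9 2 3 13 14 15
end: lo=6, hi=6; data = 5 8 4 9 2 3 13 14 15

(6, 6)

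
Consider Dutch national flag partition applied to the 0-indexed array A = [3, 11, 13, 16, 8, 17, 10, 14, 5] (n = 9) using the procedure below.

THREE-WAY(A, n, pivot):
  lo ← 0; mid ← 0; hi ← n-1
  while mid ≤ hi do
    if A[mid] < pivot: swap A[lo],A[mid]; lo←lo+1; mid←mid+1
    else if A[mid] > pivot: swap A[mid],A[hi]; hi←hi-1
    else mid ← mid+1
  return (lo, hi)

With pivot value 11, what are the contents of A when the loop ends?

lo=0 mid=0 hi=8
3<11: swap(0,0), lo=1 mid=1 ⇒ [3, 11, 13, 16, 8, 17, 10, 14, 5]
11=11: mid=2
13>11: swap(2,8), hi=7 ⇒ [3, 11, 5, 16, 8, 17, 10, 14, 13]
5<11: swap(1,2), lo=2 mid=3 ⇒ [3, 5, 11, 16, 8, 17, 10, 14, 13]
16>11: swap(3,7), hi=6 ⇒ [3, 5, 11, 14, 8, 17, 10, 16, 13]
14>11: swap(3,6), hi=5 ⇒ [3, 5, 11, 10, 8, 17, 14, 16, 13]
10<11: swap(2,3), lo=3 mid=4 ⇒ [3, 5, 10, 11, 8, 17, 14, 16, 13]
8<11: swap(3,4), lo=4 mid=5 ⇒ [3, 5, 10, 8, 11, 17, 14, 16, 13]
17>11: swap(5,5), hi=4 ⇒ [3, 5, 10, 8, 11, 17, 14, 16, 13]
done. lo=4 hi=4; A=[3, 5, 10, 8, 11, 17, 14, 16, 13]

[3, 5, 10, 8, 11, 17, 14, 16, 13]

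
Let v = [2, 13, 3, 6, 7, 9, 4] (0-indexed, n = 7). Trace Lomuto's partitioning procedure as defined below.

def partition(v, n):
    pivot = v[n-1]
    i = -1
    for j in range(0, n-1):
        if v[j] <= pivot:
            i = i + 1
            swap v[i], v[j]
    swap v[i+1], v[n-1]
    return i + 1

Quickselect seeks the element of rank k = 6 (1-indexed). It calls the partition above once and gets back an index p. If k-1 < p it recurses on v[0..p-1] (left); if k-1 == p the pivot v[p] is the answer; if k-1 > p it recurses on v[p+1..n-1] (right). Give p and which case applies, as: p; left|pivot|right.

2; right

pivot = v[6] = 4; i = -1
j=0: v[0]=2 ≤ 4 → i=0, swap v[0],v[0] (no change) → [2, 13, 3, 6, 7, 9, 4]
j=1: v[1]=13 > 4 → no swap
j=2: v[2]=3 ≤ 4 → i=1, swap v[1],v[2] → [2, 3, 13, 6, 7, 9, 4]
j=3: v[3]=6 > 4 → no swap
j=4: v[4]=7 > 4 → no swap
j=5: v[5]=9 > 4 → no swap
final swap v[2],v[6] → [2, 3, 4, 6, 7, 9, 13]; return 2
p = 2; k-1 = 5 > 2 ⇒ right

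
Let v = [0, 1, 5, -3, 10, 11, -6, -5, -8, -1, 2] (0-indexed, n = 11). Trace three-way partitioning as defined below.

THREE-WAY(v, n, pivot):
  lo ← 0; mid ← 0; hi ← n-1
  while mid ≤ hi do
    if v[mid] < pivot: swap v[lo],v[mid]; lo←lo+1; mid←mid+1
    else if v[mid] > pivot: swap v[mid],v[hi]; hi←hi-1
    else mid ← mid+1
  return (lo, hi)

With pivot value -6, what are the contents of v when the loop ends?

lo=0 mid=0 hi=10
0>-6: swap(0,10), hi=9 ⇒ [2, 1, 5, -3, 10, 11, -6, -5, -8, -1, 0]
2>-6: swap(0,9), hi=8 ⇒ [-1, 1, 5, -3, 10, 11, -6, -5, -8, 2, 0]
-1>-6: swap(0,8), hi=7 ⇒ [-8, 1, 5, -3, 10, 11, -6, -5, -1, 2, 0]
-8<-6: swap(0,0), lo=1 mid=1 ⇒ [-8, 1, 5, -3, 10, 11, -6, -5, -1, 2, 0]
1>-6: swap(1,7), hi=6 ⇒ [-8, -5, 5, -3, 10, 11, -6, 1, -1, 2, 0]
-5>-6: swap(1,6), hi=5 ⇒ [-8, -6, 5, -3, 10, 11, -5, 1, -1, 2, 0]
-6=-6: mid=2
5>-6: swap(2,5), hi=4 ⇒ [-8, -6, 11, -3, 10, 5, -5, 1, -1, 2, 0]
11>-6: swap(2,4), hi=3 ⇒ [-8, -6, 10, -3, 11, 5, -5, 1, -1, 2, 0]
10>-6: swap(2,3), hi=2 ⇒ [-8, -6, -3, 10, 11, 5, -5, 1, -1, 2, 0]
-3>-6: swap(2,2), hi=1 ⇒ [-8, -6, -3, 10, 11, 5, -5, 1, -1, 2, 0]
done. lo=1 hi=1; v=[-8, -6, -3, 10, 11, 5, -5, 1, -1, 2, 0]

[-8, -6, -3, 10, 11, 5, -5, 1, -1, 2, 0]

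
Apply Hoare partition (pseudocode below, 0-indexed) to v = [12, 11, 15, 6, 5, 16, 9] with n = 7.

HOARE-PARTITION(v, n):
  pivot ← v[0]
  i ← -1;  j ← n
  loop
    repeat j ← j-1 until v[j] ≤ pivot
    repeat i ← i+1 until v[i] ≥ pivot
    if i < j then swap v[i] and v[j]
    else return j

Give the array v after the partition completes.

pivot=12
j stops at 6 (9), i stops at 0 (12); swap ⇒ [9, 11, 15, 6, 5, 16, 12]
j stops at 4 (5), i stops at 2 (15); swap ⇒ [9, 11, 5, 6, 15, 16, 12]
j stops at 3, i stops at 4; i≥j ⇒ return 3. v=[9, 11, 5, 6, 15, 16, 12]

[9, 11, 5, 6, 15, 16, 12]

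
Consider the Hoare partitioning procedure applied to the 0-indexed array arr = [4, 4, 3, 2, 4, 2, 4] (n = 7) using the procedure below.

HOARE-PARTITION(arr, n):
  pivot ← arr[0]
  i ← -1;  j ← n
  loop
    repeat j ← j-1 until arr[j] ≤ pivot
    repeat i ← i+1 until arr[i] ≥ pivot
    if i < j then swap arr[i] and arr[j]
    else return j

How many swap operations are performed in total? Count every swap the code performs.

2

pivot = arr[0] = 4; i = -1, j = 7
j→6 (arr[6]=4≤4), i→0 (arr[0]=4≥4); i<j, swap → [4, 4, 3, 2, 4, 2, 4]
j→5 (arr[5]=2≤4), i→1 (arr[1]=4≥4); i<j, swap → [4, 2, 3, 2, 4, 4, 4]
j→4, i→4; i≥j, return j=4. arr = [4, 2, 3, 2, 4, 4, 4]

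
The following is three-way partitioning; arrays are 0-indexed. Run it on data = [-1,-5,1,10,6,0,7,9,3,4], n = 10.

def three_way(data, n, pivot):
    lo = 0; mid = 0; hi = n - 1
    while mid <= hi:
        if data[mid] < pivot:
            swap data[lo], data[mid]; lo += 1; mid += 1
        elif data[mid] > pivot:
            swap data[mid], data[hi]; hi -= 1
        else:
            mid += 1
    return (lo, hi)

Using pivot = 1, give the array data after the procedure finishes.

pivot = 1; lo=0, mid=0, hi=9
data[mid]=-1<1: swap data[0],data[0]; lo=1,mid=1 → [-1,-5,1,10,6,0,7,9,3,4]
data[mid]=-5<1: swap data[1],data[1]; lo=2,mid=2 → [-1,-5,1,10,6,0,7,9,3,4]
data[mid]=1=1: mid=3
data[mid]=10>1: swap data[3],data[9]; hi=8 → [-1,-5,1,4,6,0,7,9,3,10]
data[mid]=4>1: swap data[3],data[8]; hi=7 → [-1,-5,1,3,6,0,7,9,4,10]
data[mid]=3>1: swap data[3],data[7]; hi=6 → [-1,-5,1,9,6,0,7,3,4,10]
data[mid]=9>1: swap data[3],data[6]; hi=5 → [-1,-5,1,7,6,0,9,3,4,10]
data[mid]=7>1: swap data[3],data[5]; hi=4 → [-1,-5,1,0,6,7,9,3,4,10]
data[mid]=0<1: swap data[2],data[3]; lo=3,mid=4 → [-1,-5,0,1,6,7,9,3,4,10]
data[mid]=6>1: swap data[4],data[4]; hi=3 → [-1,-5,0,1,6,7,9,3,4,10]
end: lo=3, hi=3; data = [-1,-5,0,1,6,7,9,3,4,10]

[-1,-5,0,1,6,7,9,3,4,10]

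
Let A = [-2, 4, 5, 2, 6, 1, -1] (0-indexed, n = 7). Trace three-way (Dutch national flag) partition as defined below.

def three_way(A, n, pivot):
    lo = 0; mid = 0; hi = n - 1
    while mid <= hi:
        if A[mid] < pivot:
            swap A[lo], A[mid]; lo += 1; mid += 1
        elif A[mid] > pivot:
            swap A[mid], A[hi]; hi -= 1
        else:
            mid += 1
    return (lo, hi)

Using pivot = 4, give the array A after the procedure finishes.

pivot = 4; lo=0, mid=0, hi=6
A[mid]=-2<4: swap A[0],A[0]; lo=1,mid=1 → [-2, 4, 5, 2, 6, 1, -1]
A[mid]=4=4: mid=2
A[mid]=5>4: swap A[2],A[6]; hi=5 → [-2, 4, -1, 2, 6, 1, 5]
A[mid]=-1<4: swap A[1],A[2]; lo=2,mid=3 → [-2, -1, 4, 2, 6, 1, 5]
A[mid]=2<4: swap A[2],A[3]; lo=3,mid=4 → [-2, -1, 2, 4, 6, 1, 5]
A[mid]=6>4: swap A[4],A[5]; hi=4 → [-2, -1, 2, 4, 1, 6, 5]
A[mid]=1<4: swap A[3],A[4]; lo=4,mid=5 → [-2, -1, 2, 1, 4, 6, 5]
end: lo=4, hi=4; A = [-2, -1, 2, 1, 4, 6, 5]

[-2, -1, 2, 1, 4, 6, 5]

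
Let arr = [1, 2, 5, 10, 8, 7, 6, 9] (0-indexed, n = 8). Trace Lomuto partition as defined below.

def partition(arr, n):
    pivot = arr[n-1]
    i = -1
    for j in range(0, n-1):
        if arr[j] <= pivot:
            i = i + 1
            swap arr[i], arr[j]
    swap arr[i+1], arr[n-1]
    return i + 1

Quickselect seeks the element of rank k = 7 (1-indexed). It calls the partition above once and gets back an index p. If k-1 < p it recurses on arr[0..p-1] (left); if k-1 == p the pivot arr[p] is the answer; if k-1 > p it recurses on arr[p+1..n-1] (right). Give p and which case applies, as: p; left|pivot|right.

6; pivot

pivot=9, i=-1
j=0: 1≤9, i=0, swap(0,0) ⇒ [1, 2, 5, 10, 8, 7, 6, 9]
j=1: 2≤9, i=1, swap(1,1) ⇒ [1, 2, 5, 10, 8, 7, 6, 9]
j=2: 5≤9, i=2, swap(2,2) ⇒ [1, 2, 5, 10, 8, 7, 6, 9]
j=3: 10>9, skip
j=4: 8≤9, i=3, swap(3,4) ⇒ [1, 2, 5, 8, 10, 7, 6, 9]
j=5: 7≤9, i=4, swap(4,5) ⇒ [1, 2, 5, 8, 7, 10, 6, 9]
j=6: 6≤9, i=5, swap(5,6) ⇒ [1, 2, 5, 8, 7, 6, 10, 9]
swap(6,7) ⇒ [1, 2, 5, 8, 7, 6, 9, 10]; return 6
p = 6; k-1 = 6 == 6 ⇒ pivot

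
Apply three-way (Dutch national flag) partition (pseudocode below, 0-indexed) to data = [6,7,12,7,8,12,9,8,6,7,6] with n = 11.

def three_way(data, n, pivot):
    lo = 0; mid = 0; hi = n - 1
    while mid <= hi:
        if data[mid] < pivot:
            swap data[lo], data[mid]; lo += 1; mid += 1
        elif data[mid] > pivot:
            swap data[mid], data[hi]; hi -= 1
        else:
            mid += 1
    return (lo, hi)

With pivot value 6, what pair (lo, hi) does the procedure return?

(0, 2)

lo=0 mid=0 hi=10
6=6: mid=1
7>6: swap(1,10), hi=9 ⇒ [6,6,12,7,8,12,9,8,6,7,7]
6=6: mid=2
12>6: swap(2,9), hi=8 ⇒ [6,6,7,7,8,12,9,8,6,12,7]
7>6: swap(2,8), hi=7 ⇒ [6,6,6,7,8,12,9,8,7,12,7]
6=6: mid=3
7>6: swap(3,7), hi=6 ⇒ [6,6,6,8,8,12,9,7,7,12,7]
8>6: swap(3,6), hi=5 ⇒ [6,6,6,9,8,12,8,7,7,12,7]
9>6: swap(3,5), hi=4 ⇒ [6,6,6,12,8,9,8,7,7,12,7]
12>6: swap(3,4), hi=3 ⇒ [6,6,6,8,12,9,8,7,7,12,7]
8>6: swap(3,3), hi=2 ⇒ [6,6,6,8,12,9,8,7,7,12,7]
done. lo=0 hi=2; data=[6,6,6,8,12,9,8,7,7,12,7]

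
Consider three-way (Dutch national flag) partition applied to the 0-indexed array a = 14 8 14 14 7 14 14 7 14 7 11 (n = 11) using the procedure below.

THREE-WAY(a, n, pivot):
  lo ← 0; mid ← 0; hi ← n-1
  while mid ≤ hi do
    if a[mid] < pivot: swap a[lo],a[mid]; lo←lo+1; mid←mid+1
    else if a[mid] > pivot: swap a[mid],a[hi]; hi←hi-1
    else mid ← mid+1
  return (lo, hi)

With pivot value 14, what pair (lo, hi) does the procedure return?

(5, 10)

pivot = 14; lo=0, mid=0, hi=10
a[mid]=14=14: mid=1
a[mid]=8<14: swap a[0],a[1]; lo=1,mid=2 → 8 14 14 14 7 14 14 7 14 7 11
a[mid]=14=14: mid=3
a[mid]=14=14: mid=4
a[mid]=7<14: swap a[1],a[4]; lo=2,mid=5 → 8 7 14 14 14 14 14 7 14 7 11
a[mid]=14=14: mid=6
a[mid]=14=14: mid=7
a[mid]=7<14: swap a[2],a[7]; lo=3,mid=8 → 8 7 7 14 14 14 14 14 14 7 11
a[mid]=14=14: mid=9
a[mid]=7<14: swap a[3],a[9]; lo=4,mid=10 → 8 7 7 7 14 14 14 14 14 14 11
a[mid]=11<14: swap a[4],a[10]; lo=5,mid=11 → 8 7 7 7 11 14 14 14 14 14 14
end: lo=5, hi=10; a = 8 7 7 7 11 14 14 14 14 14 14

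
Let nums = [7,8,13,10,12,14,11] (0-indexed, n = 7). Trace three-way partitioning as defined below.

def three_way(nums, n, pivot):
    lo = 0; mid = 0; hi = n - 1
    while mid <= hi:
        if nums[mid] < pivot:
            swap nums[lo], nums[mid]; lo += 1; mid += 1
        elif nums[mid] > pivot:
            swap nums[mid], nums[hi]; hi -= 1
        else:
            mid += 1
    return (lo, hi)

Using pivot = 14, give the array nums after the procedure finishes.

pivot = 14; lo=0, mid=0, hi=6
nums[mid]=7<14: swap nums[0],nums[0]; lo=1,mid=1 → [7,8,13,10,12,14,11]
nums[mid]=8<14: swap nums[1],nums[1]; lo=2,mid=2 → [7,8,13,10,12,14,11]
nums[mid]=13<14: swap nums[2],nums[2]; lo=3,mid=3 → [7,8,13,10,12,14,11]
nums[mid]=10<14: swap nums[3],nums[3]; lo=4,mid=4 → [7,8,13,10,12,14,11]
nums[mid]=12<14: swap nums[4],nums[4]; lo=5,mid=5 → [7,8,13,10,12,14,11]
nums[mid]=14=14: mid=6
nums[mid]=11<14: swap nums[5],nums[6]; lo=6,mid=7 → [7,8,13,10,12,11,14]
end: lo=6, hi=6; nums = [7,8,13,10,12,11,14]

[7,8,13,10,12,11,14]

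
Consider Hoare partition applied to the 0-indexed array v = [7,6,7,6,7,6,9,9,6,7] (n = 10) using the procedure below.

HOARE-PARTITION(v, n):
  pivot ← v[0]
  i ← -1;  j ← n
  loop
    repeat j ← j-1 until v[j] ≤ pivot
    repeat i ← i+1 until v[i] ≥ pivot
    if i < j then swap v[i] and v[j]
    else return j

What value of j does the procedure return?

4

pivot=7
j stops at 9 (7), i stops at 0 (7); swap ⇒ [7,6,7,6,7,6,9,9,6,7]
j stops at 8 (6), i stops at 2 (7); swap ⇒ [7,6,6,6,7,6,9,9,7,7]
j stops at 5 (6), i stops at 4 (7); swap ⇒ [7,6,6,6,6,7,9,9,7,7]
j stops at 4, i stops at 5; i≥j ⇒ return 4. v=[7,6,6,6,6,7,9,9,7,7]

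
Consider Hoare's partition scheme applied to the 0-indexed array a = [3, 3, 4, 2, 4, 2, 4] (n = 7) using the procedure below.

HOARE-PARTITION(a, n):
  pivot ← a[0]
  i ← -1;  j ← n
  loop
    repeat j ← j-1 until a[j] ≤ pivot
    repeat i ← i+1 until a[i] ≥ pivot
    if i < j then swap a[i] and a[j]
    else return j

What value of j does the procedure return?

1

pivot = a[0] = 3; i = -1, j = 7
j→5 (a[5]=2≤3), i→0 (a[0]=3≥3); i<j, swap → [2, 3, 4, 2, 4, 3, 4]
j→3 (a[3]=2≤3), i→1 (a[1]=3≥3); i<j, swap → [2, 2, 4, 3, 4, 3, 4]
j→1, i→2; i≥j, return j=1. a = [2, 2, 4, 3, 4, 3, 4]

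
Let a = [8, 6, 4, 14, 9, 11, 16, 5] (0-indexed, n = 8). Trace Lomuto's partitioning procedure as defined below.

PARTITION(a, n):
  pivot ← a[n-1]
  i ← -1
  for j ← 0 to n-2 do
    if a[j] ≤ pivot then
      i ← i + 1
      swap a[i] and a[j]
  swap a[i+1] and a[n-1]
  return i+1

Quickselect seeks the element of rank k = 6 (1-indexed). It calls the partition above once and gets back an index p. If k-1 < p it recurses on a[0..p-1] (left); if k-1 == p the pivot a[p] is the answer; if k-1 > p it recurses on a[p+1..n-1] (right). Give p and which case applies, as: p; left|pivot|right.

pivot=5, i=-1
j=0: 8>5, skip
j=1: 6>5, skip
j=2: 4≤5, i=0, swap(0,2) ⇒ [4, 6, 8, 14, 9, 11, 16, 5]
j=3: 14>5, skip
j=4: 9>5, skip
j=5: 11>5, skip
j=6: 16>5, skip
swap(1,7) ⇒ [4, 5, 8, 14, 9, 11, 16, 6]; return 1
p = 1; k-1 = 5 > 1 ⇒ right

1; right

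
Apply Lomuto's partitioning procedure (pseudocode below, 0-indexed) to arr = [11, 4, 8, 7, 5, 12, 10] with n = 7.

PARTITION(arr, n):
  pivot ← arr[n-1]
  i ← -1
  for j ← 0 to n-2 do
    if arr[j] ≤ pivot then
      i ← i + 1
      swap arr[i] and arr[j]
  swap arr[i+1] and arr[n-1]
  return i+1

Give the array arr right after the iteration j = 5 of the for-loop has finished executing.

pivot = arr[6] = 10; i = -1
j=0: arr[0]=11 > 10 → no swap
j=1: arr[1]=4 ≤ 10 → i=0, swap arr[0],arr[1] → [4, 11, 8, 7, 5, 12, 10]
j=2: arr[2]=8 ≤ 10 → i=1, swap arr[1],arr[2] → [4, 8, 11, 7, 5, 12, 10]
j=3: arr[3]=7 ≤ 10 → i=2, swap arr[2],arr[3] → [4, 8, 7, 11, 5, 12, 10]
j=4: arr[4]=5 ≤ 10 → i=3, swap arr[3],arr[4] → [4, 8, 7, 5, 11, 12, 10]
j=5: arr[5]=12 > 10 → no swap
(after j=5) arr = [4, 8, 7, 5, 11, 12, 10]

[4, 8, 7, 5, 11, 12, 10]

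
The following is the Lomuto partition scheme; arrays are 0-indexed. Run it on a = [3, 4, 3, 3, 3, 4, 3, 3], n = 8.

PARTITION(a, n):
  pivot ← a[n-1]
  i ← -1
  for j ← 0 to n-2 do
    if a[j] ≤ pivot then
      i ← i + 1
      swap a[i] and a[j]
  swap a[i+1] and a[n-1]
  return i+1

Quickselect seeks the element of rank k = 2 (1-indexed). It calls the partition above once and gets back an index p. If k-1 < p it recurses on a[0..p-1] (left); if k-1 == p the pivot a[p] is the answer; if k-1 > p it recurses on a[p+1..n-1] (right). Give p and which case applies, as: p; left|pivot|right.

5; left

pivot = a[7] = 3; i = -1
j=0: a[0]=3 ≤ 3 → i=0, swap a[0],a[0] (no change) → [3, 4, 3, 3, 3, 4, 3, 3]
j=1: a[1]=4 > 3 → no swap
j=2: a[2]=3 ≤ 3 → i=1, swap a[1],a[2] → [3, 3, 4, 3, 3, 4, 3, 3]
j=3: a[3]=3 ≤ 3 → i=2, swap a[2],a[3] → [3, 3, 3, 4, 3, 4, 3, 3]
j=4: a[4]=3 ≤ 3 → i=3, swap a[3],a[4] → [3, 3, 3, 3, 4, 4, 3, 3]
j=5: a[5]=4 > 3 → no swap
j=6: a[6]=3 ≤ 3 → i=4, swap a[4],a[6] → [3, 3, 3, 3, 3, 4, 4, 3]
final swap a[5],a[7] → [3, 3, 3, 3, 3, 3, 4, 4]; return 5
p = 5; k-1 = 1 < 5 ⇒ left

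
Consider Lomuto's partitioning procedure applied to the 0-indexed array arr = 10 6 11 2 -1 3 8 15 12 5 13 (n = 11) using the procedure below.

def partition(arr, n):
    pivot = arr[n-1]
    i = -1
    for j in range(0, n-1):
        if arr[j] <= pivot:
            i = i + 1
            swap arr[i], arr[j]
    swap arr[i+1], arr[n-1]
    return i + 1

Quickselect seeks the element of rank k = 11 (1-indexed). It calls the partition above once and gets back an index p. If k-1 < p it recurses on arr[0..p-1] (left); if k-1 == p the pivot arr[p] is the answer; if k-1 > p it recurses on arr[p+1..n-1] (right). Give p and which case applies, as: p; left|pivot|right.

pivot=13, i=-1
j=0: 10≤13, i=0, swap(0,0) ⇒ 10 6 11 2 -1 3 8 15 12 5 13
j=1: 6≤13, i=1, swap(1,1) ⇒ 10 6 11 2 -1 3 8 15 12 5 13
j=2: 11≤13, i=2, swap(2,2) ⇒ 10 6 11 2 -1 3 8 15 12 5 13
j=3: 2≤13, i=3, swap(3,3) ⇒ 10 6 11 2 -1 3 8 15 12 5 13
j=4: -1≤13, i=4, swap(4,4) ⇒ 10 6 11 2 -1 3 8 15 12 5 13
j=5: 3≤13, i=5, swap(5,5) ⇒ 10 6 11 2 -1 3 8 15 12 5 13
j=6: 8≤13, i=6, swap(6,6) ⇒ 10 6 11 2 -1 3 8 15 12 5 13
j=7: 15>13, skip
j=8: 12≤13, i=7, swap(7,8) ⇒ 10 6 11 2 -1 3 8 12 15 5 13
j=9: 5≤13, i=8, swap(8,9) ⇒ 10 6 11 2 -1 3 8 12 5 15 13
swap(9,10) ⇒ 10 6 11 2 -1 3 8 12 5 13 15; return 9
p = 9; k-1 = 10 > 9 ⇒ right

9; right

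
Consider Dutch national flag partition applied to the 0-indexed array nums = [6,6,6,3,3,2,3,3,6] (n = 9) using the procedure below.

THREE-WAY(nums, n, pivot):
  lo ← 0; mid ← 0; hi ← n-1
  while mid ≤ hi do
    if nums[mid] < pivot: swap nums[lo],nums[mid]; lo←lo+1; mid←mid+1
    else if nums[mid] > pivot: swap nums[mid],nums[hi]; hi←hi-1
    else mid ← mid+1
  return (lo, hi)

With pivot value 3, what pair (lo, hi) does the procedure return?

pivot = 3; lo=0, mid=0, hi=8
nums[mid]=6>3: swap nums[0],nums[8]; hi=7 → [6,6,6,3,3,2,3,3,6]
nums[mid]=6>3: swap nums[0],nums[7]; hi=6 → [3,6,6,3,3,2,3,6,6]
nums[mid]=3=3: mid=1
nums[mid]=6>3: swap nums[1],nums[6]; hi=5 → [3,3,6,3,3,2,6,6,6]
nums[mid]=3=3: mid=2
nums[mid]=6>3: swap nums[2],nums[5]; hi=4 → [3,3,2,3,3,6,6,6,6]
nums[mid]=2<3: swap nums[0],nums[2]; lo=1,mid=3 → [2,3,3,3,3,6,6,6,6]
nums[mid]=3=3: mid=4
nums[mid]=3=3: mid=5
end: lo=1, hi=4; nums = [2,3,3,3,3,6,6,6,6]

(1, 4)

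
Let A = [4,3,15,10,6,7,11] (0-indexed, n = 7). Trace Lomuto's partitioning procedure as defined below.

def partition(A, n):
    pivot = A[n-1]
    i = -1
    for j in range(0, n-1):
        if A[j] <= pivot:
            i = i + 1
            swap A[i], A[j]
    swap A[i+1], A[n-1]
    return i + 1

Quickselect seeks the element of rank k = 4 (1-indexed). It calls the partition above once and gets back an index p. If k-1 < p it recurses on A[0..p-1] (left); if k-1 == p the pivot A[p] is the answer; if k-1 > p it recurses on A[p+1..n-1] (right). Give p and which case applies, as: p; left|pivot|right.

pivot = A[6] = 11; i = -1
j=0: A[0]=4 ≤ 11 → i=0, swap A[0],A[0] (no change) → [4,3,15,10,6,7,11]
j=1: A[1]=3 ≤ 11 → i=1, swap A[1],A[1] (no change) → [4,3,15,10,6,7,11]
j=2: A[2]=15 > 11 → no swap
j=3: A[3]=10 ≤ 11 → i=2, swap A[2],A[3] → [4,3,10,15,6,7,11]
j=4: A[4]=6 ≤ 11 → i=3, swap A[3],A[4] → [4,3,10,6,15,7,11]
j=5: A[5]=7 ≤ 11 → i=4, swap A[4],A[5] → [4,3,10,6,7,15,11]
final swap A[5],A[6] → [4,3,10,6,7,11,15]; return 5
p = 5; k-1 = 3 < 5 ⇒ left

5; left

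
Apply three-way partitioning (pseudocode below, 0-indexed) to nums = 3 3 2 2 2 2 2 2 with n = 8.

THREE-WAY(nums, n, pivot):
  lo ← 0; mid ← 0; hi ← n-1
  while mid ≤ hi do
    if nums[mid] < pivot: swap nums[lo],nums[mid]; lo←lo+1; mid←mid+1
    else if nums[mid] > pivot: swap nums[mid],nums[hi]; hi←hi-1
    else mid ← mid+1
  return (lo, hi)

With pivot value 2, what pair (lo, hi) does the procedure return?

(0, 5)

lo=0 mid=0 hi=7
3>2: swap(0,7), hi=6 ⇒ 2 3 2 2 2 2 2 3
2=2: mid=1
3>2: swap(1,6), hi=5 ⇒ 2 2 2 2 2 2 3 3
2=2: mid=2
2=2: mid=3
2=2: mid=4
2=2: mid=5
2=2: mid=6
done. lo=0 hi=5; nums=2 2 2 2 2 2 3 3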